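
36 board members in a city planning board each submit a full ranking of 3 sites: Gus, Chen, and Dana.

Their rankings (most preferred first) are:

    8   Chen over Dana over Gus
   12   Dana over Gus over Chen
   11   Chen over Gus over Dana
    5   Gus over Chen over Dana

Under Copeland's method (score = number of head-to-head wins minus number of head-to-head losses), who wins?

Pairwise results:
  Gus vs Chen: Chen wins 19–17.
  Gus vs Dana: Dana wins 20–16.
  Chen vs Dana: Chen wins 24–12.
Copeland scores (wins − losses):
  Gus: 0 − 2 = -2
  Chen: 2 − 0 = 2
  Dana: 1 − 1 = 0
Chen has the best Copeland score.

Chen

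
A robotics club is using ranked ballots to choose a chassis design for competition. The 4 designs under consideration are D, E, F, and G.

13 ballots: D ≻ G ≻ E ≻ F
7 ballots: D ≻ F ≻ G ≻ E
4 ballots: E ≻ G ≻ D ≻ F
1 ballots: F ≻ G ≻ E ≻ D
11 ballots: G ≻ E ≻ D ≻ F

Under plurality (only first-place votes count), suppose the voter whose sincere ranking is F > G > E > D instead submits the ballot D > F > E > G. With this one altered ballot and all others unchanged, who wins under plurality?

First-place totals with the altered ballot: D 21, E 4, F 0, G 11.
The winner is unchanged: still D.

D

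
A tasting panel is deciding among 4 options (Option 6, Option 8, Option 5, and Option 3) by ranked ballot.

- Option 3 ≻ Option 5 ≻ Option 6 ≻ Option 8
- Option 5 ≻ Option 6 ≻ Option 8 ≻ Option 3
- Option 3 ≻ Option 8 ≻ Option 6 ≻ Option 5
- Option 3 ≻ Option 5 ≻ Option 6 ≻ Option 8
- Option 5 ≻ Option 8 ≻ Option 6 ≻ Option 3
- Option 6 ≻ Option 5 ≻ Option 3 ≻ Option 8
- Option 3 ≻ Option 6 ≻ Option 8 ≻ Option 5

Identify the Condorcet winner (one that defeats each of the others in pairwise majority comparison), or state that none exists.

Option 3

Head-to-head results (7 voters total):
Option 6 vs Option 8: Option 6 wins 5–2.
Option 6 vs Option 5: Option 5 wins 4–3.
Option 6 vs Option 3: Option 3 wins 4–3.
Option 8 vs Option 5: Option 5 wins 5–2.
Option 8 vs Option 3: Option 3 wins 5–2.
Option 5 vs Option 3: Option 3 wins 4–3.
Option 3 beats each rival — Option 6 (4–3), Option 8 (5–2), Option 5 (4–3) — so Option 3 is the Condorcet winner.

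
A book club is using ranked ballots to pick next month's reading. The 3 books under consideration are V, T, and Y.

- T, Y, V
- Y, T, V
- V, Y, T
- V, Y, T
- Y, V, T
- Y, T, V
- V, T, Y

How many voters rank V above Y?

Ballots ranking V above Y: 3.
Ballots ranking Y above V: 4.
So 3 of 7 voters prefer V to Y.

3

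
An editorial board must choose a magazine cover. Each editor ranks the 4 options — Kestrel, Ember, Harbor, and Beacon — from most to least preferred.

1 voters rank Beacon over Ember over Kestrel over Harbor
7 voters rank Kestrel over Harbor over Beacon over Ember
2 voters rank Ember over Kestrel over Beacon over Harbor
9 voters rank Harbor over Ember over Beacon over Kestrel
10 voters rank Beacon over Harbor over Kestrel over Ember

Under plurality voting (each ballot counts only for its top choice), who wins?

First-place vote totals:
  Kestrel: 7
  Ember: 2
  Harbor: 9
  Beacon: 11
Beacon has the most first-place votes.

Beacon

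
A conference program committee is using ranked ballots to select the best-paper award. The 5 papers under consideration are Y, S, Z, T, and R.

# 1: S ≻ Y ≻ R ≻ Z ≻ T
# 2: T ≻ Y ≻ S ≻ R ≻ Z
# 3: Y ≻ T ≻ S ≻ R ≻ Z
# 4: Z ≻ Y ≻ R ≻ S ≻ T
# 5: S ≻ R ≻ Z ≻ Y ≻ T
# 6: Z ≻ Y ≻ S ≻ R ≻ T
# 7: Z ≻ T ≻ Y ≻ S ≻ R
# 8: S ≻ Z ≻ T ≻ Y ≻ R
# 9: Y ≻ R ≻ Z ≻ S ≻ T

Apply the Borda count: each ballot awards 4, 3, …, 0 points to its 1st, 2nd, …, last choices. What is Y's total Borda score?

Borda scores:
  Y: 3 + 3 + 4 + 3 + 1 + 3 + 2 + 1 + 4 = 24
  S: 4 + 2 + 2 + 1 + 4 + 2 + 1 + 4 + 1 = 21
  Z: 1 + 0 + 0 + 4 + 2 + 4 + 4 + 3 + 2 = 20
  T: 0 + 4 + 3 + 0 + 0 + 0 + 3 + 2 + 0 = 12
  R: 2 + 1 + 1 + 2 + 3 + 1 + 0 + 0 + 3 = 13

24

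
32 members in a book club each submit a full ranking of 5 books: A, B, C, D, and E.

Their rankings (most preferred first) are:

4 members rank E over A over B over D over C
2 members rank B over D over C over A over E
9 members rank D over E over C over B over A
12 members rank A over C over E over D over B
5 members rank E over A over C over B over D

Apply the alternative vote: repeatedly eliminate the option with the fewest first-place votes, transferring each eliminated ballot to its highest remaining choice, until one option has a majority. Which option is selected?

Round 1: A 12, D 9, E 9, B 2, C 0. C has the fewest and is eliminated.
Round 2: A 12, D 9, E 9, B 2. B has the fewest and is eliminated.
Round 3: A 12, D 11, E 9. E has the fewest and is eliminated.
Round 4: A 21, D 11. A has a majority.

A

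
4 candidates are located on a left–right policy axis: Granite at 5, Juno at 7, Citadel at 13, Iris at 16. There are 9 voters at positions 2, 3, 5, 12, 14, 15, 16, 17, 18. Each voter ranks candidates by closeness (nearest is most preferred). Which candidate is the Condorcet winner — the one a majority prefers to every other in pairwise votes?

With single-peaked preferences on a line, the Condorcet winner is the candidate closest to the median voter.
The median voter (position 14) is closest to Citadel at 13.
Check: Citadel vs Granite — voters closer to Citadel: 6 of 9.

Citadel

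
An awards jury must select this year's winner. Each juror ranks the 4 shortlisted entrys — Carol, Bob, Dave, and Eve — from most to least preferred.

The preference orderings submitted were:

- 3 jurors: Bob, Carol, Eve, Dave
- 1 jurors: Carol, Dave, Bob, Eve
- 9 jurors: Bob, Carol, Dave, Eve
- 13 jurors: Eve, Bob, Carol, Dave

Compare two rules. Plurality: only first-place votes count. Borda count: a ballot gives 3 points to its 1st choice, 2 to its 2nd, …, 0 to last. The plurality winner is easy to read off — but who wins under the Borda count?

Bob

Plurality first-place counts: Carol 1, Bob 12, Dave 0, Eve 13 → Eve.
Borda totals: Carol 40, Bob 63, Dave 11, Eve 42 → Bob.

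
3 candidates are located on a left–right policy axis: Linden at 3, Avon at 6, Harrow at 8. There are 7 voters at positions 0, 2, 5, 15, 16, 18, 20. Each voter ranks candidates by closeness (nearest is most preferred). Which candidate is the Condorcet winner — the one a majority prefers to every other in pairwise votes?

With single-peaked preferences on a line, the Condorcet winner is the candidate closest to the median voter.
The median voter (position 15) is closest to Harrow at 8.
Check: Harrow vs Linden — voters closer to Harrow: 4 of 7.

Harrow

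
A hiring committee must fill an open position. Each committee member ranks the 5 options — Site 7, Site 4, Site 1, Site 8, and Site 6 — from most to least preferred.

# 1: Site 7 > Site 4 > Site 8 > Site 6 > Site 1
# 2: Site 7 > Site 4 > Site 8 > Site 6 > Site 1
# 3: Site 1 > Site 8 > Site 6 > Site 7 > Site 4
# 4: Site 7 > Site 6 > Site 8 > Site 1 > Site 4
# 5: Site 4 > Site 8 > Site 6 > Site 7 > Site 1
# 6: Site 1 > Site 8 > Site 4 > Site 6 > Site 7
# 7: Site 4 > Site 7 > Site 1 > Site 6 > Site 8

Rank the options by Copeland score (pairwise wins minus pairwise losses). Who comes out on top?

Site 7

Pairwise results:
  Site 7 vs Site 4: Site 7 wins 4–3.
  Site 7 vs Site 1: Site 7 wins 5–2.
  Site 7 vs Site 8: Site 7 wins 4–3.
  Site 7 vs Site 6: Site 7 wins 4–3.
  Site 4 vs Site 1: Site 4 wins 4–3.
  Site 4 vs Site 8: Site 4 wins 4–3.
  Site 4 vs Site 6: Site 4 wins 5–2.
  Site 1 vs Site 8: Site 8 wins 4–3.
  Site 1 vs Site 6: Site 6 wins 4–3.
  Site 8 vs Site 6: Site 8 wins 5–2.
Copeland scores (wins − losses):
  Site 7: 4 − 0 = 4
  Site 4: 3 − 1 = 2
  Site 1: 0 − 4 = -4
  Site 8: 2 − 2 = 0
  Site 6: 1 − 3 = -2
Site 7 has the best Copeland score.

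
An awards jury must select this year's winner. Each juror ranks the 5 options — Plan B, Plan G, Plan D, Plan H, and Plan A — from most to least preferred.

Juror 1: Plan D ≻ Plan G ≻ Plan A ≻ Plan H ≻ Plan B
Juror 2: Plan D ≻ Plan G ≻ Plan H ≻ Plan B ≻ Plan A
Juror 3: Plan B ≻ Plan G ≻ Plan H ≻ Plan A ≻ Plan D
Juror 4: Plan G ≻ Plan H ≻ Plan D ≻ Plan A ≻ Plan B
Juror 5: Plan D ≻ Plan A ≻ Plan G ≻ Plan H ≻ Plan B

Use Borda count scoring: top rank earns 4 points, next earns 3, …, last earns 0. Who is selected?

Borda scores:
  Plan B: 0 + 1 + 4 + 0 + 0 = 5
  Plan G: 3 + 3 + 3 + 4 + 2 = 15
  Plan D: 4 + 4 + 0 + 2 + 4 = 14
  Plan H: 1 + 2 + 2 + 3 + 1 = 9
  Plan A: 2 + 0 + 1 + 1 + 3 = 7
Plan G has the highest total.

Plan G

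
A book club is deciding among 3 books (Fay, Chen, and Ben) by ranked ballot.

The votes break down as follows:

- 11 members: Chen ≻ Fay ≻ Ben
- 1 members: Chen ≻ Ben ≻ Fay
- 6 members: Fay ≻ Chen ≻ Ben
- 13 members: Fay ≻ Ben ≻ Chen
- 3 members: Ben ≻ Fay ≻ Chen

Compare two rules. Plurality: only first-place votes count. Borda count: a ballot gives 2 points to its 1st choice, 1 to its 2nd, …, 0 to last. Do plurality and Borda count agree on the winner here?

Yes

Plurality first-place counts: Fay 19, Chen 12, Ben 3 → Fay.
Borda totals: Fay 52, Chen 30, Ben 20 → Fay.
The two rules agree on Fay.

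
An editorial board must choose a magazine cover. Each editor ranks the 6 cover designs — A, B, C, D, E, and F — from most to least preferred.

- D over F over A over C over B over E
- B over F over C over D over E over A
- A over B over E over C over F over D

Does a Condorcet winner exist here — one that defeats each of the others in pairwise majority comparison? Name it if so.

Head-to-head results (3 voters total):
A vs B: A wins 2–1.
A vs C: A wins 2–1.
A vs D: D wins 2–1.
A vs E: A wins 2–1.
A vs F: F wins 2–1.
B vs C: B wins 2–1.
B vs D: B wins 2–1.
B vs E: B wins 3–0.
B vs F: B wins 2–1.
C vs D: C wins 2–1.
C vs E: C wins 2–1.
C vs F: F wins 2–1.
D vs E: D wins 2–1.
D vs F: F wins 2–1.
E vs F: F wins 2–1.
No candidate beats all others: A beats B beats D beats A, a majority cycle.

There is no Condorcet winner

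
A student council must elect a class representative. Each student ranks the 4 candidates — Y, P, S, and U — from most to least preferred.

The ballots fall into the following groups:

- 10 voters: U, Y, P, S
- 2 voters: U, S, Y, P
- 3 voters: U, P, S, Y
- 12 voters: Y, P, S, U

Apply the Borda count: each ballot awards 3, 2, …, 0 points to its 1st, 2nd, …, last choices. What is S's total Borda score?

Borda scores:
  Y: 10·2 + 2·1 + 3·0 + 12·3 = 58
  P: 10·1 + 2·0 + 3·2 + 12·2 = 40
  S: 10·0 + 2·2 + 3·1 + 12·1 = 19
  U: 10·3 + 2·3 + 3·3 + 12·0 = 45

19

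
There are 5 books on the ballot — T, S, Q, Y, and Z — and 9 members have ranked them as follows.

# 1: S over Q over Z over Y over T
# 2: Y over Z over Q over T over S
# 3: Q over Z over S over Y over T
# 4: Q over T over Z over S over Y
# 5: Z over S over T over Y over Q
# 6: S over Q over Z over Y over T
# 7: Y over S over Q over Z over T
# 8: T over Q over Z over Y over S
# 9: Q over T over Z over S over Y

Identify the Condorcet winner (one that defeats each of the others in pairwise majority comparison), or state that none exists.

Q

Head-to-head results (9 voters total):
T vs S: S wins 5–4.
T vs Q: Q wins 7–2.
T vs Y: Y wins 5–4.
T vs Z: Z wins 6–3.
S vs Q: Q wins 5–4.
S vs Y: S wins 6–3.
S vs Z: Z wins 6–3.
Q vs Y: Q wins 6–3.
Q vs Z: Q wins 7–2.
Y vs Z: Z wins 7–2.
Q beats each rival — T (7–2), S (5–4), Y (6–3), Z (7–2) — so Q is the Condorcet winner.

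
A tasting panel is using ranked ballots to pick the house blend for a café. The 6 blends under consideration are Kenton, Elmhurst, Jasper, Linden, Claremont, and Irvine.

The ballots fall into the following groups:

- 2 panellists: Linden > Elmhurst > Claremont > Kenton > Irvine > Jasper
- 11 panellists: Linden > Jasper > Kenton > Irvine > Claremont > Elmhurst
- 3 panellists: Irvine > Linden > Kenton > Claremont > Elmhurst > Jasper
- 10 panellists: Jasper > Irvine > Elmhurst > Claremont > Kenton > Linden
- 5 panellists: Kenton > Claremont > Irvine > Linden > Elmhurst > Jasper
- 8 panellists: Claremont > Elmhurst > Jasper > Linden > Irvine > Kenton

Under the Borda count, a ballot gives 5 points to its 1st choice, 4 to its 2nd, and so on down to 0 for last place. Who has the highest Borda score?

Jasper

Borda scores:
  Kenton: 2·2 + 11·3 + 3·3 + 10·1 + 5·5 + 8·0 = 81
  Elmhurst: 2·4 + 11·0 + 3·1 + 10·3 + 5·1 + 8·4 = 78
  Jasper: 2·0 + 11·4 + 3·0 + 10·5 + 5·0 + 8·3 = 118
  Linden: 2·5 + 11·5 + 3·4 + 10·0 + 5·2 + 8·2 = 103
  Claremont: 2·3 + 11·1 + 3·2 + 10·2 + 5·4 + 8·5 = 103
  Irvine: 2·1 + 11·2 + 3·5 + 10·4 + 5·3 + 8·1 = 102
Jasper has the highest total.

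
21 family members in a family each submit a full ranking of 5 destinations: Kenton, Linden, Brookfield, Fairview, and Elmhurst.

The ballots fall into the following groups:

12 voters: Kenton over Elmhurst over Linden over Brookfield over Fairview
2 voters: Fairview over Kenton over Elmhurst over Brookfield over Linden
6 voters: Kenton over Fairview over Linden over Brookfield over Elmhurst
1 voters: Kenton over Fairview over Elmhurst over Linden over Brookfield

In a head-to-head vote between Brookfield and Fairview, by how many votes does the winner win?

Ballots ranking Brookfield above Fairview: 12.
Ballots ranking Fairview above Brookfield: 2+6+1 = 9.
Brookfield wins 12–9, a margin of 3.

3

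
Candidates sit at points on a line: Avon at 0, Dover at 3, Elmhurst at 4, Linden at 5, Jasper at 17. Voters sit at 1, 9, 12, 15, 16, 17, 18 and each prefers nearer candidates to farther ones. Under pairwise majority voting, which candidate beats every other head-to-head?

Jasper

With single-peaked preferences on a line, the Condorcet winner is the candidate closest to the median voter.
The median voter (position 15) is closest to Jasper at 17.
Check: Jasper vs Elmhurst — voters closer to Jasper: 5 of 7.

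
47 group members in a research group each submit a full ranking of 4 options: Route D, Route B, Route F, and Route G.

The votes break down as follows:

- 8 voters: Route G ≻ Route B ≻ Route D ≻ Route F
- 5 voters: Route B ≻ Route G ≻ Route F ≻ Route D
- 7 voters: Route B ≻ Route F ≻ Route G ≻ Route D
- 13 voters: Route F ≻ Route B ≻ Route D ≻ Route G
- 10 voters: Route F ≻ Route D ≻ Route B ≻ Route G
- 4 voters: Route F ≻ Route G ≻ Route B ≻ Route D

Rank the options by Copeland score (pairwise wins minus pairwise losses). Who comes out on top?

Route F

Pairwise results:
  Route D vs Route B: Route B wins 37–10.
  Route D vs Route F: Route F wins 39–8.
  Route D vs Route G: Route G wins 24–23.
  Route B vs Route F: Route F wins 27–20.
  Route B vs Route G: Route B wins 35–12.
  Route F vs Route G: Route F wins 34–13.
Copeland scores (wins − losses):
  Route D: 0 − 3 = -3
  Route B: 2 − 1 = 1
  Route F: 3 − 0 = 3
  Route G: 1 − 2 = -1
Route F has the best Copeland score.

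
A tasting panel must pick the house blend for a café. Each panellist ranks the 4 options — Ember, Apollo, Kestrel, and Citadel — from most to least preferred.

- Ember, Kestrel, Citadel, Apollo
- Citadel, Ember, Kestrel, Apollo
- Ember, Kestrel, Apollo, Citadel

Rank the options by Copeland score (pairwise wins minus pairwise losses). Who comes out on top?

Ember

Pairwise results:
  Ember vs Apollo: Ember wins 3–0.
  Ember vs Kestrel: Ember wins 3–0.
  Ember vs Citadel: Ember wins 2–1.
  Apollo vs Kestrel: Kestrel wins 3–0.
  Apollo vs Citadel: Citadel wins 2–1.
  Kestrel vs Citadel: Kestrel wins 2–1.
Copeland scores (wins − losses):
  Ember: 3 − 0 = 3
  Apollo: 0 − 3 = -3
  Kestrel: 2 − 1 = 1
  Citadel: 1 − 2 = -1
Ember has the best Copeland score.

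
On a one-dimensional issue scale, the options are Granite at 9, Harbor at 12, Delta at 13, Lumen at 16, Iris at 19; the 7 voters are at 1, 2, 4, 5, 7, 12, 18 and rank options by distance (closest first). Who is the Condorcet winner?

Granite

With single-peaked preferences on a line, the Condorcet winner is the candidate closest to the median voter.
The median voter (position 5) is closest to Granite at 9.
Check: Granite vs Harbor — voters closer to Granite: 5 of 7.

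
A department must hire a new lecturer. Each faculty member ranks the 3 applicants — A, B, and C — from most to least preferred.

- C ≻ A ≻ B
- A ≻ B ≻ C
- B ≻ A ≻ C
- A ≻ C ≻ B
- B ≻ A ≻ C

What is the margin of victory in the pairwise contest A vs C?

3

Ballots ranking A above C: 4.
Ballots ranking C above A: 1.
A wins 4–1, a margin of 3.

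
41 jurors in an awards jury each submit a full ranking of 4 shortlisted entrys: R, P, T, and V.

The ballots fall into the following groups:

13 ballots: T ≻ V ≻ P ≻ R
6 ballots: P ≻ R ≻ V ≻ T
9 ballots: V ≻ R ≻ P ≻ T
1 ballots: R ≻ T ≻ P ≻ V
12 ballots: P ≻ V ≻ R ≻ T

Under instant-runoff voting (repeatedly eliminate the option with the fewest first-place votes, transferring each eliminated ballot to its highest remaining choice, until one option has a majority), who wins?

Round 1: P 18, T 13, V 9, R 1. R has the fewest and is eliminated.
Round 2: P 18, T 14, V 9. V has the fewest and is eliminated.
Round 3: P 27, T 14. P has a majority.

P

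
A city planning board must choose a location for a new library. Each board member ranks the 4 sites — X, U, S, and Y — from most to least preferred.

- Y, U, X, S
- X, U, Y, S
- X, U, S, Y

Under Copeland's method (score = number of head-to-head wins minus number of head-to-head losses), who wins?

Pairwise results:
  X vs U: X wins 2–1.
  X vs S: X wins 3–0.
  X vs Y: X wins 2–1.
  U vs S: U wins 3–0.
  U vs Y: U wins 2–1.
  S vs Y: Y wins 2–1.
Copeland scores (wins − losses):
  X: 3 − 0 = 3
  U: 2 − 1 = 1
  S: 0 − 3 = -3
  Y: 1 − 2 = -1
X has the best Copeland score.

X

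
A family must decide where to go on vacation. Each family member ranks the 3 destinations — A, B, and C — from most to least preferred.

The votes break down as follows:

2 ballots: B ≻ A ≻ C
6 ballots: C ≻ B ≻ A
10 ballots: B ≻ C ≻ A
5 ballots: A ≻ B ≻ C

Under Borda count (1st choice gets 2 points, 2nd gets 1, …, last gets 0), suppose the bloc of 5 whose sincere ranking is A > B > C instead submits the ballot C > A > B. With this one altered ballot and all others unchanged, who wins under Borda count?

C

Borda totals with the altered ballot: A 7, B 30, C 32.
The switch changes the winner from B to C.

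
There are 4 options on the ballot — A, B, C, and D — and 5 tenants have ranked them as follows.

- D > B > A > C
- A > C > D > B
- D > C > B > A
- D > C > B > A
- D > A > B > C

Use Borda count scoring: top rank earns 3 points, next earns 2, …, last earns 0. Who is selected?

D

Borda scores:
  A: 1 + 3 + 0 + 0 + 2 = 6
  B: 2 + 0 + 1 + 1 + 1 = 5
  C: 0 + 2 + 2 + 2 + 0 = 6
  D: 3 + 1 + 3 + 3 + 3 = 13
D has the highest total.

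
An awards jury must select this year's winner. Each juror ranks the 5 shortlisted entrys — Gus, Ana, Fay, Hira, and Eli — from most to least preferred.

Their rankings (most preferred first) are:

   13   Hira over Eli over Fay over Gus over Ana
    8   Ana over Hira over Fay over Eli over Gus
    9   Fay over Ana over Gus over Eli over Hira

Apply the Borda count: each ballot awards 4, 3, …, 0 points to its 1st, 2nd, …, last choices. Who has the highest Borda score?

Borda scores:
  Gus: 13·1 + 8·0 + 9·2 = 31
  Ana: 13·0 + 8·4 + 9·3 = 59
  Fay: 13·2 + 8·2 + 9·4 = 78
  Hira: 13·4 + 8·3 + 9·0 = 76
  Eli: 13·3 + 8·1 + 9·1 = 56
Fay has the highest total.

Fay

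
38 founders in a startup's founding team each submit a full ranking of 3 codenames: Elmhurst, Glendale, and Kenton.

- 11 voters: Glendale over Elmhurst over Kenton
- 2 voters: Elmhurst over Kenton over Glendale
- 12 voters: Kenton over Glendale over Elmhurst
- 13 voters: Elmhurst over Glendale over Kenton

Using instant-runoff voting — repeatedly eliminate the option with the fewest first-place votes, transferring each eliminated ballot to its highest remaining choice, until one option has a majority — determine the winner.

Elmhurst

Round 1: Elmhurst 15, Kenton 12, Glendale 11. Glendale has the fewest and is eliminated.
Round 2: Elmhurst 26, Kenton 12. Elmhurst has a majority.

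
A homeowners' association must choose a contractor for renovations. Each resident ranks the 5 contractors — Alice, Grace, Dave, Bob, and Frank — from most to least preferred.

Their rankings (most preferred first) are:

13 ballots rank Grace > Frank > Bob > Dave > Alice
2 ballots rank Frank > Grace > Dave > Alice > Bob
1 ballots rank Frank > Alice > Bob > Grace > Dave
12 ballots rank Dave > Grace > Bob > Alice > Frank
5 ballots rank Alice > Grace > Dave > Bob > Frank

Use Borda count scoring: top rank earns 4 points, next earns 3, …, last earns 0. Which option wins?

Grace

Borda scores:
  Alice: 13·0 + 2·1 + 3 + 12·1 + 5·4 = 37
  Grace: 13·4 + 2·3 + 1 + 12·3 + 5·3 = 110
  Dave: 13·1 + 2·2 + 0 + 12·4 + 5·2 = 75
  Bob: 13·2 + 2·0 + 2 + 12·2 + 5·1 = 57
  Frank: 13·3 + 2·4 + 4 + 12·0 + 5·0 = 51
Grace has the highest total.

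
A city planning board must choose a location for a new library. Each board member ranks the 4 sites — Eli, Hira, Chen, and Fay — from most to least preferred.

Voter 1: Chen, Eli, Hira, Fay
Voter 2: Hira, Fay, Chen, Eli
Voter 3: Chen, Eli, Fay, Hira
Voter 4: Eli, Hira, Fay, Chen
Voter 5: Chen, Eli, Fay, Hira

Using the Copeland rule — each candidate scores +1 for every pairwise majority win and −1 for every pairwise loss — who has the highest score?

Chen

Pairwise results:
  Eli vs Hira: Eli wins 4–1.
  Eli vs Chen: Chen wins 4–1.
  Eli vs Fay: Eli wins 4–1.
  Hira vs Chen: Chen wins 3–2.
  Hira vs Fay: Hira wins 3–2.
  Chen vs Fay: Chen wins 3–2.
Copeland scores (wins − losses):
  Eli: 2 − 1 = 1
  Hira: 1 − 2 = -1
  Chen: 3 − 0 = 3
  Fay: 0 − 3 = -3
Chen has the best Copeland score.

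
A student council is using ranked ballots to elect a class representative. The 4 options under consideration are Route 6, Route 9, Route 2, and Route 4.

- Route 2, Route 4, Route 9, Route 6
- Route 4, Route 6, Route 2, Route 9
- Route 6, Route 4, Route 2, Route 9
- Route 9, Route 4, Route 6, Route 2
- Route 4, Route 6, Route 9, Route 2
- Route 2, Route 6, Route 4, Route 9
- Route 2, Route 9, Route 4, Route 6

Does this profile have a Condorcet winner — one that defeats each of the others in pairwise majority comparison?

Yes

Head-to-head results (7 voters total):
Route 6 vs Route 9: Route 6 wins 4–3.
Route 6 vs Route 2: Route 6 wins 4–3.
Route 6 vs Route 4: Route 4 wins 5–2.
Route 9 vs Route 2: Route 2 wins 5–2.
Route 9 vs Route 4: Route 4 wins 5–2.
Route 2 vs Route 4: Route 4 wins 4–3.
Route 4 beats each rival — Route 6 (5–2), Route 9 (5–2), Route 2 (4–3) — so Route 4 is the Condorcet winner.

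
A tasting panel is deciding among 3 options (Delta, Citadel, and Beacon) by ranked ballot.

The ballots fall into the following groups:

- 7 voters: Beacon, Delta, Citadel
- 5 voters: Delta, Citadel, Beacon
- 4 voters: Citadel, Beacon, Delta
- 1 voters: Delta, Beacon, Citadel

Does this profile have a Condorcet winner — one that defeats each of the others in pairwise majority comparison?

No

Head-to-head results (17 voters total):
Delta vs Citadel: Delta wins 13–4.
Delta vs Beacon: Beacon wins 11–6.
Citadel vs Beacon: Citadel wins 9–8.
No candidate beats all others: Delta beats Citadel beats Beacon beats Delta, a majority cycle.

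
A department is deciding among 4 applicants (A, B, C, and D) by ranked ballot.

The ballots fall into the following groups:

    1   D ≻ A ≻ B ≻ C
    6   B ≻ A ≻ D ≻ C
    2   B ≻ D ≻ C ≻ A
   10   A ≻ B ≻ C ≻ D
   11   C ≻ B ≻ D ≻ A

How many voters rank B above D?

29

Ballots ranking B above D: 6+2+10+11 = 29.
Ballots ranking D above B: 1.
So 29 of 30 voters prefer B to D.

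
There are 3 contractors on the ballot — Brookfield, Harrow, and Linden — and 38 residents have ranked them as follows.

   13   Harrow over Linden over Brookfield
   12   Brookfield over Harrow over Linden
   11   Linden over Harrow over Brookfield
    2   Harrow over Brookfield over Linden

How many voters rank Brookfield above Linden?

Ballots ranking Brookfield above Linden: 12+2 = 14.
Ballots ranking Linden above Brookfield: 13+11 = 24.
So 14 of 38 voters prefer Brookfield to Linden.

14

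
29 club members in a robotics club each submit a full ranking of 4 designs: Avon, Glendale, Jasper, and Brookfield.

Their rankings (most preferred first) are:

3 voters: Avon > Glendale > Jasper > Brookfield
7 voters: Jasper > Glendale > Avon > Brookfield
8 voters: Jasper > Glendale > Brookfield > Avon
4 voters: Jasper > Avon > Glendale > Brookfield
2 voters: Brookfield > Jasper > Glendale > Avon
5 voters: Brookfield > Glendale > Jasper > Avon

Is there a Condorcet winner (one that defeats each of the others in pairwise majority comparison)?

Head-to-head results (29 voters total):
Avon vs Glendale: Glendale wins 22–7.
Avon vs Jasper: Jasper wins 26–3.
Avon vs Brookfield: Brookfield wins 15–14.
Glendale vs Jasper: Jasper wins 21–8.
Glendale vs Brookfield: Glendale wins 22–7.
Jasper vs Brookfield: Jasper wins 22–7.
Jasper beats each rival — Avon (26–3), Glendale (21–8), Brookfield (22–7) — so Jasper is the Condorcet winner.

Yes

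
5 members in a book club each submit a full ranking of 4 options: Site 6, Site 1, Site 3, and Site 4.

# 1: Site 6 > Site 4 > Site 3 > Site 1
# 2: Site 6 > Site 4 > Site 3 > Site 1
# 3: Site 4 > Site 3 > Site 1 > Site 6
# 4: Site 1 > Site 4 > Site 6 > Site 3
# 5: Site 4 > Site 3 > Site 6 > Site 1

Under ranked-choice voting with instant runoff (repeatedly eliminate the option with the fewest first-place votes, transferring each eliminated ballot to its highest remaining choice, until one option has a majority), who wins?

Round 1: Site 6 2, Site 4 2, Site 1 1, Site 3 0. Site 3 has the fewest and is eliminated.
Round 2: Site 6 2, Site 4 2, Site 1 1. Site 1 has the fewest and is eliminated.
Round 3: Site 4 3, Site 6 2. Site 4 has a majority.

Site 4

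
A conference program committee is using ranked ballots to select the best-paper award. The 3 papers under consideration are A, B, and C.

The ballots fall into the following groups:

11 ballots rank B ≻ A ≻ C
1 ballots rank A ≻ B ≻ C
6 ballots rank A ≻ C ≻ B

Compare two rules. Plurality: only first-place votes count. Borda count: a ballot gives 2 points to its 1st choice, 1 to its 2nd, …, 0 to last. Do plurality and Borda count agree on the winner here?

No

Plurality first-place counts: A 7, B 11, C 0 → B.
Borda totals: A 25, B 23, C 6 → A.
The two rules disagree: plurality picks B, Borda picks A.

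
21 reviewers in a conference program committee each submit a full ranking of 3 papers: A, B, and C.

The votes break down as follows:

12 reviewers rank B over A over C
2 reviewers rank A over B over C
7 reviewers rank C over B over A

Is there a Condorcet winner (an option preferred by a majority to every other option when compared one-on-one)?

Yes

Head-to-head results (21 voters total):
A vs B: B wins 19–2.
A vs C: A wins 14–7.
B vs C: B wins 14–7.
B beats each rival — A (19–2), C (14–7) — so B is the Condorcet winner.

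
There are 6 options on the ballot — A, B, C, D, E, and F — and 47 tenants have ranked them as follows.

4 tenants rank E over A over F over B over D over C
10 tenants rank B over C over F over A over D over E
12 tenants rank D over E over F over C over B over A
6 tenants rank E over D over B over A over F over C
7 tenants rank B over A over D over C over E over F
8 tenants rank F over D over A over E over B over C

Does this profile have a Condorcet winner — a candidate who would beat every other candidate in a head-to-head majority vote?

Head-to-head results (47 voters total):
A vs B: B wins 35–12.
A vs C: A wins 25–22.
A vs D: D wins 26–21.
A vs E: A wins 25–22.
A vs F: F wins 30–17.
B vs C: B wins 35–12.
B vs D: D wins 26–21.
B vs E: E wins 30–17.
B vs F: F wins 24–23.
C vs D: D wins 37–10.
C vs E: E wins 30–17.
C vs F: F wins 30–17.
D vs E: D wins 37–10.
D vs F: D wins 25–22.
E vs F: E wins 29–18.
D beats each rival — A (26–21), B (26–21), C (37–10), E (37–10), F (25–22) — so D is the Condorcet winner.

Yes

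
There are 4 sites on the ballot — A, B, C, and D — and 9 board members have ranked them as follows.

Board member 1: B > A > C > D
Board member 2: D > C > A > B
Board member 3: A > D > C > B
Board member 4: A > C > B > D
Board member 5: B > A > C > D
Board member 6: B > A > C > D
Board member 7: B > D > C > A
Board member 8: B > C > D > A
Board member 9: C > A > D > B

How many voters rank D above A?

Ballots ranking D above A: 3.
Ballots ranking A above D: 6.
So 3 of 9 voters prefer D to A.

3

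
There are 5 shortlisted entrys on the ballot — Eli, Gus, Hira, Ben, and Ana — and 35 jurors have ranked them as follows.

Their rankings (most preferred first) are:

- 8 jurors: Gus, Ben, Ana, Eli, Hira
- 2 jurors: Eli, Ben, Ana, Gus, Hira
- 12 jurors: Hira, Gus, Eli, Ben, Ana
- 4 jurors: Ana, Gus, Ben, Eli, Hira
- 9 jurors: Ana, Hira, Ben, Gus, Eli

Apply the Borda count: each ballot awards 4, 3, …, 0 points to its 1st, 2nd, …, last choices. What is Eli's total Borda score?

Borda scores:
  Eli: 8·1 + 2·4 + 12·2 + 4·1 + 9·0 = 44
  Gus: 8·4 + 2·1 + 12·3 + 4·3 + 9·1 = 91
  Hira: 8·0 + 2·0 + 12·4 + 4·0 + 9·3 = 75
  Ben: 8·3 + 2·3 + 12·1 + 4·2 + 9·2 = 68
  Ana: 8·2 + 2·2 + 12·0 + 4·4 + 9·4 = 72

44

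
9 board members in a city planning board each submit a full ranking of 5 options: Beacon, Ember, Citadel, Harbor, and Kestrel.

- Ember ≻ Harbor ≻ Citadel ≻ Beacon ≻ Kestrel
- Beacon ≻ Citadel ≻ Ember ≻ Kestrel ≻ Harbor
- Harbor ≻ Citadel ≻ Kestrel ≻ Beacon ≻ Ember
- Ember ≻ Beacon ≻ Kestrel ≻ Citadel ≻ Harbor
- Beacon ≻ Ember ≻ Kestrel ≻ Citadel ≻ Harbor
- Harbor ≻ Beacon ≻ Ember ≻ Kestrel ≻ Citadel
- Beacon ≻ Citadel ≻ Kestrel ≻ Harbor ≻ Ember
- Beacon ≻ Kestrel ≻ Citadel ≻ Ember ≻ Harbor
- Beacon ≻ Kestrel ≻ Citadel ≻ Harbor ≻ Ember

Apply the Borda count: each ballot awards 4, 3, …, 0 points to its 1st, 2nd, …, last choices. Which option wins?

Beacon

Borda scores:
  Beacon: 1 + 4 + 1 + 3 + 4 + 3 + 4 + 4 + 4 = 28
  Ember: 4 + 2 + 0 + 4 + 3 + 2 + 0 + 1 + 0 = 16
  Citadel: 2 + 3 + 3 + 1 + 1 + 0 + 3 + 2 + 2 = 17
  Harbor: 3 + 0 + 4 + 0 + 0 + 4 + 1 + 0 + 1 = 13
  Kestrel: 0 + 1 + 2 + 2 + 2 + 1 + 2 + 3 + 3 = 16
Beacon has the highest total.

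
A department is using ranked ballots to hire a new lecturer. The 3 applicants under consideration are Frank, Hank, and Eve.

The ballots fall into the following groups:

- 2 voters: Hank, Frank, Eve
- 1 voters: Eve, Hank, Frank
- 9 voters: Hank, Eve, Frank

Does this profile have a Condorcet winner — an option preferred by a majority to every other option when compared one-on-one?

Head-to-head results (12 voters total):
Frank vs Hank: Hank wins 12–0.
Frank vs Eve: Eve wins 10–2.
Hank vs Eve: Hank wins 11–1.
Hank beats each rival — Frank (12–0), Eve (11–1) — so Hank is the Condorcet winner.

Yes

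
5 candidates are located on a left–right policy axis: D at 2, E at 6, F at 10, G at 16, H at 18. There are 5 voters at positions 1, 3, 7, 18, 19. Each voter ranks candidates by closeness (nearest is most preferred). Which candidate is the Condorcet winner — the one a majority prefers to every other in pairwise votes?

With single-peaked preferences on a line, the Condorcet winner is the candidate closest to the median voter.
The median voter (position 7) is closest to E at 6.
Check: E vs G — voters closer to E: 3 of 5.

E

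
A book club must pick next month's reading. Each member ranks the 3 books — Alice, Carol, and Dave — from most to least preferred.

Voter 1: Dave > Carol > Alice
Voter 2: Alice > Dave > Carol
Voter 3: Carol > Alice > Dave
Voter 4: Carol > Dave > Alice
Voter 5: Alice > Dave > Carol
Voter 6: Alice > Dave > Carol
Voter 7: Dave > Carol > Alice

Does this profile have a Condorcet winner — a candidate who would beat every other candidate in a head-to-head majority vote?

No

Head-to-head results (7 voters total):
Alice vs Carol: Carol wins 4–3.
Alice vs Dave: Alice wins 4–3.
Carol vs Dave: Dave wins 5–2.
No candidate beats all others: Alice beats Dave beats Carol beats Alice, a majority cycle.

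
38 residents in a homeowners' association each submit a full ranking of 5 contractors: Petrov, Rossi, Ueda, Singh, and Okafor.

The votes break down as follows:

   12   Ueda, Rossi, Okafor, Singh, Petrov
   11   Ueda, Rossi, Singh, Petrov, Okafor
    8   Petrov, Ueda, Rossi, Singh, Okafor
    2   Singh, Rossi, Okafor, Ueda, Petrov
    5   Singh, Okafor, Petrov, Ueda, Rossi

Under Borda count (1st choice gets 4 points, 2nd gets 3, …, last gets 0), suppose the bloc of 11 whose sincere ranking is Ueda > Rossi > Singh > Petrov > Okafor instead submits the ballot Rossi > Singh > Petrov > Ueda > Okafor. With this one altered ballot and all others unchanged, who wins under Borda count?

Borda totals with the altered ballot: Petrov 64, Rossi 102, Ueda 90, Singh 81, Okafor 43.
The switch changes the winner from Ueda to Rossi.

Rossi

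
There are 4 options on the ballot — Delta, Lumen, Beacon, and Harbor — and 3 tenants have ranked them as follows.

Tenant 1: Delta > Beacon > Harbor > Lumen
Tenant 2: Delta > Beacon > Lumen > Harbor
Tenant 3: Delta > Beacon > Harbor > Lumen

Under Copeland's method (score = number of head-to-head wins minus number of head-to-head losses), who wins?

Delta

Pairwise results:
  Delta vs Lumen: Delta wins 3–0.
  Delta vs Beacon: Delta wins 3–0.
  Delta vs Harbor: Delta wins 3–0.
  Lumen vs Beacon: Beacon wins 3–0.
  Lumen vs Harbor: Harbor wins 2–1.
  Beacon vs Harbor: Beacon wins 3–0.
Copeland scores (wins − losses):
  Delta: 3 − 0 = 3
  Lumen: 0 − 3 = -3
  Beacon: 2 − 1 = 1
  Harbor: 1 − 2 = -1
Delta has the best Copeland score.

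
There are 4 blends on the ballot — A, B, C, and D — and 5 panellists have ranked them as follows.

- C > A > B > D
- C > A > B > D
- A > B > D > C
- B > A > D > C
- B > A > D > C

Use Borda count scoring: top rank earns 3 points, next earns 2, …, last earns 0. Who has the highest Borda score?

A

Borda scores:
  A: 2 + 2 + 3 + 2 + 2 = 11
  B: 1 + 1 + 2 + 3 + 3 = 10
  C: 3 + 3 + 0 + 0 + 0 = 6
  D: 0 + 0 + 1 + 1 + 1 = 3
A has the highest total.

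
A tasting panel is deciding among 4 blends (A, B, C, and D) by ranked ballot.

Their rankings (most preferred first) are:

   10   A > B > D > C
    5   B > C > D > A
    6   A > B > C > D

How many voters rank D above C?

10

Ballots ranking D above C: 10.
Ballots ranking C above D: 5+6 = 11.
So 10 of 21 voters prefer D to C.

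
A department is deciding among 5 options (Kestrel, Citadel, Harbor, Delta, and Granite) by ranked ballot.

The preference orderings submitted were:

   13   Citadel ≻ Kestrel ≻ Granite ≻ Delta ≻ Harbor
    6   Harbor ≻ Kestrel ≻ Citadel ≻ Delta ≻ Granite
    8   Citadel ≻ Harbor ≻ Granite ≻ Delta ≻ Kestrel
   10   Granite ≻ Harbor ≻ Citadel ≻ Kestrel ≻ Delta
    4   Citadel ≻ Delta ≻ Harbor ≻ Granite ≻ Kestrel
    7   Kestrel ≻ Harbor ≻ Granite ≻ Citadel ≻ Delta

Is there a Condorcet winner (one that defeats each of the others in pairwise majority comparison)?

Head-to-head results (48 voters total):
Kestrel vs Citadel: Citadel wins 35–13.
Kestrel vs Harbor: Harbor wins 28–20.
Kestrel vs Delta: Kestrel wins 36–12.
Kestrel vs Granite: Kestrel wins 26–22.
Citadel vs Harbor: Citadel wins 25–23.
Citadel vs Delta: Citadel wins 48–0.
Citadel vs Granite: Citadel wins 31–17.
Harbor vs Delta: Harbor wins 31–17.
Harbor vs Granite: Harbor wins 25–23.
Delta vs Granite: Granite wins 38–10.
Citadel beats each rival — Kestrel (35–13), Harbor (25–23), Delta (48–0), Granite (31–17) — so Citadel is the Condorcet winner.

Yes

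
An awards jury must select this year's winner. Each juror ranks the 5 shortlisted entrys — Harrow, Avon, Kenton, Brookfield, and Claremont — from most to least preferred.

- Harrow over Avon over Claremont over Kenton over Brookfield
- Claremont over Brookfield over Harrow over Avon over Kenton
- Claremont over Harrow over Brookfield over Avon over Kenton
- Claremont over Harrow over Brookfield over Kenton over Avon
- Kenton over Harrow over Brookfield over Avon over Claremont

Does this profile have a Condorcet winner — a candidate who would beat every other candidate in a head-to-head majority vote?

Head-to-head results (5 voters total):
Harrow vs Avon: Harrow wins 5–0.
Harrow vs Kenton: Harrow wins 4–1.
Harrow vs Brookfield: Harrow wins 4–1.
Harrow vs Claremont: Claremont wins 3–2.
Avon vs Kenton: Avon wins 3–2.
Avon vs Brookfield: Brookfield wins 4–1.
Avon vs Claremont: Claremont wins 3–2.
Kenton vs Brookfield: Brookfield wins 3–2.
Kenton vs Claremont: Claremont wins 4–1.
Brookfield vs Claremont: Claremont wins 4–1.
Claremont beats each rival — Harrow (3–2), Avon (3–2), Kenton (4–1), Brookfield (4–1) — so Claremont is the Condorcet winner.

Yes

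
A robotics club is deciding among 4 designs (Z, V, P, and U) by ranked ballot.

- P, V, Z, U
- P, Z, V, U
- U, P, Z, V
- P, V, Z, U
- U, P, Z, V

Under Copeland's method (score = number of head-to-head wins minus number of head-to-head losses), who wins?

Pairwise results:
  Z vs V: Z wins 3–2.
  Z vs P: P wins 5–0.
  Z vs U: Z wins 3–2.
  V vs P: P wins 5–0.
  V vs U: V wins 3–2.
  P vs U: P wins 3–2.
Copeland scores (wins − losses):
  Z: 2 − 1 = 1
  V: 1 − 2 = -1
  P: 3 − 0 = 3
  U: 0 − 3 = -3
P has the best Copeland score.

P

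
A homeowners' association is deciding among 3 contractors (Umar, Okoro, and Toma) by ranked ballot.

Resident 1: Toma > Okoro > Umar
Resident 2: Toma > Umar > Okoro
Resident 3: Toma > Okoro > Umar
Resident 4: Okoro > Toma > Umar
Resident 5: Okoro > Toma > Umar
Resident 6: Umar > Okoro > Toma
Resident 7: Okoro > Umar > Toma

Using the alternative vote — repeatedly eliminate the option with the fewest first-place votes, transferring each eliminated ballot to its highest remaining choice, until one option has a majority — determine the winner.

Okoro

Round 1: Okoro 3, Toma 3, Umar 1. Umar has the fewest and is eliminated.
Round 2: Okoro 4, Toma 3. Okoro has a majority.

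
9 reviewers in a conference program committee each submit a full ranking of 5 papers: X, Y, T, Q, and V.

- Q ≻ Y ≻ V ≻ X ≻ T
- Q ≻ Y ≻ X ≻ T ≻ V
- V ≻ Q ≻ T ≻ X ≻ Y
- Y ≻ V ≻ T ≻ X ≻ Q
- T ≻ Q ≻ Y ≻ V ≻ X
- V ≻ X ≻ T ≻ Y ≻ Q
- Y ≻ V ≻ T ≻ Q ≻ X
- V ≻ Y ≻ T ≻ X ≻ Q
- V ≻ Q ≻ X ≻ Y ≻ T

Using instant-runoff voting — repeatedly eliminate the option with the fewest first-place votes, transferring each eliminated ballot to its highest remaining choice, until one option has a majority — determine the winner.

V

Round 1: V 4, Y 2, Q 2, T 1, X 0. X has the fewest and is eliminated.
Round 2: V 4, Y 2, Q 2, T 1. T has the fewest and is eliminated.
Round 3: V 4, Q 3, Y 2. Y has the fewest and is eliminated.
Round 4: V 6, Q 3. V has a majority.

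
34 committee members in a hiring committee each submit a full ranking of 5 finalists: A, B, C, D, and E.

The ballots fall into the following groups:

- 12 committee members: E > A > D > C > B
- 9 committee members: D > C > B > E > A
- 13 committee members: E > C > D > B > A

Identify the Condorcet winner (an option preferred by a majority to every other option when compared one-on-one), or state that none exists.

E

Head-to-head results (34 voters total):
A vs B: B wins 22–12.
A vs C: C wins 22–12.
A vs D: D wins 22–12.
A vs E: E wins 34–0.
B vs C: C wins 34–0.
B vs D: D wins 34–0.
B vs E: E wins 25–9.
C vs D: D wins 21–13.
C vs E: E wins 25–9.
D vs E: E wins 25–9.
E beats each rival — A (34–0), B (25–9), C (25–9), D (25–9) — so E is the Condorcet winner.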